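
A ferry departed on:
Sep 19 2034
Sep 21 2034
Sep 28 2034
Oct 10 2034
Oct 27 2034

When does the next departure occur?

The spacing grows by 5 each time: 2, 7, 12, 17 days.
Next gap: 22 days. Oct 27 2034 + 22 days = Nov 18 2034.

Nov 18 2034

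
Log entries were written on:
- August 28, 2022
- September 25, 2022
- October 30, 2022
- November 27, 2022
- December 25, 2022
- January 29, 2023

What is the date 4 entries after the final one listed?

These are Sundays with 28, 35, 28, 28, 35-day gaps.
Each is the final Sunday of its month — October 30, 2022 is past the 28th, so '4th Sunday' doesn't fit.
Last Sunday of February 2023: February 26, 2023.
March 2023 ends with Sunday March 26, 2023.
Last Sunday of April 2023: April 30, 2023.
Last Sunday of May 2023: May 28, 2023.

May 28, 2023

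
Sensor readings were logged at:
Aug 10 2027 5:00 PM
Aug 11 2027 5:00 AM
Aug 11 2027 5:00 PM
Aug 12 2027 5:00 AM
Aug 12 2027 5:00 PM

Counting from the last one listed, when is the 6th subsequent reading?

Aug 15 2027 5:00 PM

Gaps: 12, 12, 12, 12 hours — each event is 12 hours after the previous one.
Aug 12 2027 5:00 PM + 12 h = Aug 13 2027 5:00 AM.
Aug 13 2027 5:00 AM + 12 h = Aug 13 2027 5:00 PM.
Aug 13 2027 5:00 PM + 12 h = Aug 14 2027 5:00 AM.
Aug 14 2027 5:00 AM + 12 h = Aug 14 2027 5:00 PM.
Aug 14 2027 5:00 PM + 12 h = Aug 15 2027 5:00 AM.
Aug 15 2027 5:00 AM + 12 h = Aug 15 2027 5:00 PM.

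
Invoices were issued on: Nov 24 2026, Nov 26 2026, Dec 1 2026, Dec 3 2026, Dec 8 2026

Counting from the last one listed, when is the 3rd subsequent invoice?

Dec 17 2026

Gaps: 2, 5, 2, 5 days — not constant, but cyclic with period 2.
The events fall on every Tuesday and Thursday.
Next Thursday: Dec 10 2026.
Next Tuesday: Dec 15 2026.
The following Thursday is Dec 17 2026.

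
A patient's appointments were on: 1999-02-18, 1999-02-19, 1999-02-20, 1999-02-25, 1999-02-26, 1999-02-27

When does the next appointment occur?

Every event lands on a Thursday or Friday or Saturday (gaps cycle 1, 1, 5, 1, 1).
So the schedule is: every Thursday, Friday and Saturday.
The following Thursday is 1999-03-04.

1999-03-04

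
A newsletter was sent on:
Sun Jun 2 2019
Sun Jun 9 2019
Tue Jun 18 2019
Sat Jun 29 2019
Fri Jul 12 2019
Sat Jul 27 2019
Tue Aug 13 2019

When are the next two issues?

Gaps: 7, 9, 11, 13, 15, 17 days — each gap is 2 larger than the previous one.
Next gap: 19 days. Tue Aug 13 2019 + 19 days = Sun Sep 1 2019.
Next gap: 21 days. Sun Sep 1 2019 + 21 days = Sun Sep 22 2019.

Sun Sep 1 2019, Sun Sep 22 2019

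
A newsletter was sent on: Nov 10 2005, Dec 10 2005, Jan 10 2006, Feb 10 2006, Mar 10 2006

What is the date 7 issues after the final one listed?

The day-of-month is always 10 (30, 31, 31, 28 days between events).
So this recurs on the 10th of each month.
Next: April 2006 → Apr 10 2006.
May 2006: May 10 2006.
Next: June 2006 → Jun 10 2006.
July 2006: Jul 10 2006.
August 2006: Aug 10 2006.
Next: September 2006 → Sep 10 2006.
October 2006: Oct 10 2006.

Oct 10 2006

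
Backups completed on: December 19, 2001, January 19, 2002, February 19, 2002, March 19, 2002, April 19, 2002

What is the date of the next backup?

May 19, 2002

Gaps: 31, 31, 28, 31 days — not constant. Every event is on the 19th of the month.
Pattern: the 19th of each month.
May 2002: May 19, 2002.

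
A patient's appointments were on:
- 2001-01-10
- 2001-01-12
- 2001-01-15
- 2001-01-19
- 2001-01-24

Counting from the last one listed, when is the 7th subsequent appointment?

2001-03-28

The spacing grows by 1 each time: 2, 3, 4, 5 days.
Next gap: 6 days. 2001-01-24 + 6 days = 2001-01-30.
Next gap: 7 days. 2001-01-30 + 7 days = 2001-02-06.
Next gap: 8 days. 2001-02-06 + 8 days = 2001-02-14.
Next gap: 9 days. 2001-02-14 + 9 days = 2001-02-23.
Next gap: 10 days. 2001-02-23 + 10 days = 2001-03-05.
Next gap: 11 days. 2001-03-05 + 11 days = 2001-03-16.
Next gap: 12 days. 2001-03-16 + 12 days = 2001-03-28.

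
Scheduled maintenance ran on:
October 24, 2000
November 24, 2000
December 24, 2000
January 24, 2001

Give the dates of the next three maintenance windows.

Each date is the 24th; the gaps (31, 30, 31) track the month lengths.
The rule is the 24th of each month.
Next: February 2001 → February 24, 2001.
Next: March 2001 → March 24, 2001.
April 2001: April 24, 2001.

February 24, 2001; March 24, 2001; April 24, 2001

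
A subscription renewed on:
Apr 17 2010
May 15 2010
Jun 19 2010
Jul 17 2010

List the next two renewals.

Aug 21 2010, Sep 18 2010

Gaps: 28, 35, 28 days — a mix of 28 and 35. Every date is a Saturday.
Each is the 3rd Saturday of its month.
3rd Saturday of August 2010: Aug 21 2010.
September 2010 — 3rd Saturday is Sep 18 2010.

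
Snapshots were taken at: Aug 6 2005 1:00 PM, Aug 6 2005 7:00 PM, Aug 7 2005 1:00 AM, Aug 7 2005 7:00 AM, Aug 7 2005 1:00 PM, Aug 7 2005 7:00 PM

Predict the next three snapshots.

Aug 8 2005 1:00 AM, Aug 8 2005 7:00 AM, Aug 8 2005 1:00 PM

Gaps: 6, 6, 6, 6, 6 hours — each event is 6 hours after the previous one.
Aug 7 2005 7:00 PM + 6 h = Aug 8 2005 1:00 AM.
Aug 8 2005 1:00 AM + 6 h = Aug 8 2005 7:00 AM.
Aug 8 2005 7:00 AM + 6 h = Aug 8 2005 1:00 PM.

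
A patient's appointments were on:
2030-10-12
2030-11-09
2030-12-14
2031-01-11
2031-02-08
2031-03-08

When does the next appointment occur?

2031-04-12

Gaps: 28, 35, 28, 28, 28 days — a mix of 28 and 35. Every date is a Saturday.
Each is the 2nd Saturday of its month.
2nd Saturday of April 2031: 2031-04-12.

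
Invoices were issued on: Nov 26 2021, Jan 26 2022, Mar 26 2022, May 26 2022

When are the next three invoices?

Jul 26 2022, Sep 26 2022, Nov 26 2022

Each date is the 26th; the gaps (61, 59, 61) track the month lengths.
The rule is the 26th of every 2 months.
July 2022: Jul 26 2022.
September 2022: Sep 26 2022.
Next: November 2022 → Nov 26 2022.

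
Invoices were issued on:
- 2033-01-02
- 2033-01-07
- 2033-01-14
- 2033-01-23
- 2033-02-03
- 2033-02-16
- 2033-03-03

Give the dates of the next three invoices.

2033-03-20, 2033-04-08, 2033-04-29

Intervals are 5, 7, 9, 11, 13, 15 days — an arithmetic progression with common difference 2.
Next gap: 17 days. 2033-03-03 + 17 days = 2033-03-20.
Next gap: 19 days. 2033-03-20 + 19 days = 2033-04-08.
Next gap: 21 days. 2033-04-08 + 21 days = 2033-04-29.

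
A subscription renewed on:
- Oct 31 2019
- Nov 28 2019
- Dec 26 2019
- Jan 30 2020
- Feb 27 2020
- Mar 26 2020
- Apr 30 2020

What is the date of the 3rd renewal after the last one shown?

Jul 30 2020

Every date is a Thursday; gaps 28, 28, 35, 28, 28, 35 days.
Each is the last Thursday of its month (at least one falls on the 29th or later, ruling out '4th Thursday').
May 2020 ends with Thursday May 28 2020.
June 2020 ends with Thursday Jun 25 2020.
July 2020 ends with Thursday Jul 30 2020.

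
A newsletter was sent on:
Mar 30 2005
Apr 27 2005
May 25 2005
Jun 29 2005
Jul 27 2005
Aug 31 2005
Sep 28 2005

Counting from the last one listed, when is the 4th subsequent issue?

Jan 25 2006

These are Wednesdays with 28, 28, 35, 28, 35, 28-day gaps.
Each is the final Wednesday of its month — Mar 30 2005 is past the 28th, so '4th Wednesday' doesn't fit.
October 2005 ends with Wednesday Oct 26 2005.
Last Wednesday of November 2005: Nov 30 2005.
Last Wednesday of December 2005: Dec 28 2005.
Last Wednesday of January 2006: Jan 25 2006.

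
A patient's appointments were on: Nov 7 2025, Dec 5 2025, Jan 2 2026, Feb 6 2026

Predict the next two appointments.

Gaps: 28, 28, 35 days — a mix of 28 and 35. Every date is a Friday.
Each is the 1st Friday of its month.
1st Friday of March 2026: Mar 6 2026.
1st Friday of April 2026: Apr 3 2026.

Mar 6 2026, Apr 3 2026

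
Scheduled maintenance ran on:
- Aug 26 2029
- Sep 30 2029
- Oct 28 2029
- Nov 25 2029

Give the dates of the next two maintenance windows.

Dec 30 2029, Jan 27 2030

All Sundays; the gaps (35, 28, 28) vary with month length.
This is the last Sunday of each month.
Last Sunday of December 2029: Dec 30 2029.
Last Sunday of January 2030: Jan 27 2030.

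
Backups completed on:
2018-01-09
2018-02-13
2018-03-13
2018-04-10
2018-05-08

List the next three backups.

2018-06-12, 2018-07-10, 2018-08-14

Gaps: 35, 28, 28, 28 days — a mix of 28 and 35. Every date is a Tuesday.
Each is the 2nd Tuesday of its month.
June 2018 — 2nd Tuesday is 2018-06-12.
July 2018 — 2nd Tuesday is 2018-07-10.
2nd Tuesday of August 2018: 2018-08-14.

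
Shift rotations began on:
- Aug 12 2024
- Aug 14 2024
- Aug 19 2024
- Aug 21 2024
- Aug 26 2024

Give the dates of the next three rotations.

Every event lands on a Monday or Wednesday (gaps cycle 2, 5, 2, 5).
So the schedule is: every Monday and Wednesday.
The following Wednesday is Aug 28 2024.
Next Monday: Sep 2 2024.
The following Wednesday is Sep 4 2024.

Aug 28 2024, Sep 2 2024, Sep 4 2024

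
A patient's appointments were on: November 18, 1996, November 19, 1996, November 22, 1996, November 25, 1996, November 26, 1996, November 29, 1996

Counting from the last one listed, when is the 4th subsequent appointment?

December 9, 1996

The gap pattern 1, 3, 3, 1, 3 repeats every 3 events.
These are the Mondays, Tuesdays and Fridays of each week.
Next Monday: December 2, 1996.
Next Tuesday: December 3, 1996.
The following Friday is December 6, 1996.
Next Monday: December 9, 1996.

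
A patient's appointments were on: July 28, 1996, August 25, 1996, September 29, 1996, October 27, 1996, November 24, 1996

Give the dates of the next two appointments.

December 29, 1996; January 26, 1997

These are Sundays with 28, 35, 28, 28-day gaps.
Each is the final Sunday of its month — September 29, 1996 is past the 28th, so '4th Sunday' doesn't fit.
December 1996 ends with Sunday December 29, 1996.
Last Sunday of January 1997: January 26, 1997.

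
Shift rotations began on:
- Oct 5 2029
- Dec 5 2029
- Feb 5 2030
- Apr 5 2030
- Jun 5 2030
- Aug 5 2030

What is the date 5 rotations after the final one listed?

Each date is the 5th; the gaps (61, 62, 59, 61, 61) track the month lengths.
The rule is the 5th of every 2 months.
October 2030: Oct 5 2030.
December 2030: Dec 5 2030.
February 2031: Feb 5 2031.
April 2031: Apr 5 2031.
June 2031: Jun 5 2031.

Jun 5 2031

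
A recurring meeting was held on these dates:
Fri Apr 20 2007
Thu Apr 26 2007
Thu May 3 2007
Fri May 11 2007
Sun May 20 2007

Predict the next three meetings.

Wed May 30 2007, Sun Jun 10 2007, Fri Jun 22 2007

Gaps: 6, 7, 8, 9 days — each gap is 1 larger than the previous one.
Next gap: 10 days. Sun May 20 2007 + 10 days = Wed May 30 2007.
Next gap: 11 days. Wed May 30 2007 + 11 days = Sun Jun 10 2007.
Next gap: 12 days. Sun Jun 10 2007 + 12 days = Fri Jun 22 2007.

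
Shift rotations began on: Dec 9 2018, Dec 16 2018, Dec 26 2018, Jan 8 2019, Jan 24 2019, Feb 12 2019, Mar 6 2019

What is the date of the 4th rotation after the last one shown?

Jul 2 2019

Intervals are 7, 10, 13, 16, 19, 22 days — an arithmetic progression with common difference 3.
Next gap: 25 days. Mar 6 2019 + 25 days = Mar 31 2019.
Next gap: 28 days. Mar 31 2019 + 28 days = Apr 28 2019.
Next gap: 31 days. Apr 28 2019 + 31 days = May 29 2019.
Next gap: 34 days. May 29 2019 + 34 days = Jul 2 2019.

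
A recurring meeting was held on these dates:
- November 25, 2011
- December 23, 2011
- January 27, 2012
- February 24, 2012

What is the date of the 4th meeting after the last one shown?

June 22, 2012

Gaps: 28, 35, 28 days — a mix of 28 and 35. Every date is a Friday.
Each is the 4th Friday of its month.
March 2012 — 4th Friday is March 23, 2012.
April 2012 — 4th Friday is April 27, 2012.
May 2012 — 4th Friday is May 25, 2012.
June 2012 — 4th Friday is June 22, 2012.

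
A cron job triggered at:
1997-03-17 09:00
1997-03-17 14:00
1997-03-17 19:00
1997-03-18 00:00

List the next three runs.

The interval is a steady 5 hours (5, 5, 5).
1997-03-18 00:00 + 5 h = 1997-03-18 05:00.
1997-03-18 05:00 + 5 h = 1997-03-18 10:00.
1997-03-18 10:00 + 5 h = 1997-03-18 15:00.

1997-03-18 05:00, 1997-03-18 10:00, 1997-03-18 15:00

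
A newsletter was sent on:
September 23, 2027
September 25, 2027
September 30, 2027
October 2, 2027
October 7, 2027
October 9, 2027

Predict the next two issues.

October 14, 2027; October 16, 2027

Gaps: 2, 5, 2, 5, 2 days — not constant, but cyclic with period 2.
The events fall on every Thursday and Saturday.
The following Thursday is October 14, 2027.
The following Saturday is October 16, 2027.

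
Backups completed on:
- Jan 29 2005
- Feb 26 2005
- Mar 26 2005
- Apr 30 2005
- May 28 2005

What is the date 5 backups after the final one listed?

Oct 29 2005

These are Saturdays with 28, 28, 35, 28-day gaps.
Each is the final Saturday of its month — Jan 29 2005 is past the 28th, so '4th Saturday' doesn't fit.
Last Saturday of June 2005: Jun 25 2005.
July 2005 ends with Saturday Jul 30 2005.
August 2005 ends with Saturday Aug 27 2005.
September 2005 ends with Saturday Sep 24 2005.
October 2005 ends with Saturday Oct 29 2005.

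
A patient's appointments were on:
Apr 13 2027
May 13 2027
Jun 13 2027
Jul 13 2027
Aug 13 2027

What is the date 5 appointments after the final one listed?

Each date is the 13th; the gaps (30, 31, 30, 31) track the month lengths.
The rule is the 13th of each month.
Next: September 2027 → Sep 13 2027.
October 2027: Oct 13 2027.
Next: November 2027 → Nov 13 2027.
December 2027: Dec 13 2027.
Next: January 2028 → Jan 13 2028.

Jan 13 2028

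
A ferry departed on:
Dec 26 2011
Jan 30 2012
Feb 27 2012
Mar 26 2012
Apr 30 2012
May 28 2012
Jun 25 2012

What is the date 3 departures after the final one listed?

These are Mondays with 35, 28, 28, 35, 28, 28-day gaps.
Each is the final Monday of its month — Jan 30 2012 is past the 28th, so '4th Monday' doesn't fit.
Last Monday of July 2012: Jul 30 2012.
August 2012 ends with Monday Aug 27 2012.
Last Monday of September 2012: Sep 24 2012.

Sep 24 2012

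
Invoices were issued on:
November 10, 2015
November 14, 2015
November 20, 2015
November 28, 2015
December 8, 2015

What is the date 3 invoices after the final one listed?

January 19, 2016

The spacing grows by 2 each time: 4, 6, 8, 10 days.
Next gap: 12 days. December 8, 2015 + 12 days = December 20, 2015.
Next gap: 14 days. December 20, 2015 + 14 days = January 3, 2016.
Next gap: 16 days. January 3, 2016 + 16 days = January 19, 2016.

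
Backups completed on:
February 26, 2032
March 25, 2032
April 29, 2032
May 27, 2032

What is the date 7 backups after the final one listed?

December 30, 2032

All Thursdays; the gaps (28, 35, 28) vary with month length.
This is the last Thursday of each month.
Last Thursday of June 2032: June 24, 2032.
Last Thursday of July 2032: July 29, 2032.
Last Thursday of August 2032: August 26, 2032.
Last Thursday of September 2032: September 30, 2032.
Last Thursday of October 2032: October 28, 2032.
Last Thursday of November 2032: November 25, 2032.
December 2032 ends with Thursday December 30, 2032.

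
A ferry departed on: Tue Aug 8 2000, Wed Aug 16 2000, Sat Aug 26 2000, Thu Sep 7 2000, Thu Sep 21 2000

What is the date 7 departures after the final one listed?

Thu Feb 22 2001

Gaps: 8, 10, 12, 14 days — each gap is 2 larger than the previous one.
Next gap: 16 days. Thu Sep 21 2000 + 16 days = Sat Oct 7 2000.
Next gap: 18 days. Sat Oct 7 2000 + 18 days = Wed Oct 25 2000.
Next gap: 20 days. Wed Oct 25 2000 + 20 days = Tue Nov 14 2000.
Next gap: 22 days. Tue Nov 14 2000 + 22 days = Wed Dec 6 2000.
Next gap: 24 days. Wed Dec 6 2000 + 24 days = Sat Dec 30 2000.
Next gap: 26 days. Sat Dec 30 2000 + 26 days = Thu Jan 25 2001.
Next gap: 28 days. Thu Jan 25 2001 + 28 days = Thu Feb 22 2001.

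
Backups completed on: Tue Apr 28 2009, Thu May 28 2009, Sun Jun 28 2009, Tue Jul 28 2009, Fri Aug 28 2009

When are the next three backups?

Mon Sep 28 2009, Wed Oct 28 2009, Sat Nov 28 2009

Gaps: 30, 31, 30, 31 days — not constant. Every event is on the 28th of the month.
Pattern: the 28th of each month.
September 2009: Mon Sep 28 2009.
October 2009: Wed Oct 28 2009.
Next: November 2009 → Sat Nov 28 2009.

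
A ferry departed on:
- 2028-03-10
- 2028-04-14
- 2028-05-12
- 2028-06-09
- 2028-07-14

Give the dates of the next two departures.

2028-08-11, 2028-09-08

All dates are Fridays, 35, 28, 28, 35 days apart.
Specifically, the 2nd Friday of each month.
August 2028 — 2nd Friday is 2028-08-11.
2nd Friday of September 2028: 2028-09-08.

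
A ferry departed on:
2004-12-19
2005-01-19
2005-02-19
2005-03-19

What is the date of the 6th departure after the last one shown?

2005-09-19

The day-of-month is always 19 (31, 31, 28 days between events).
So this recurs on the 19th of each month.
Next: April 2005 → 2005-04-19.
Next: May 2005 → 2005-05-19.
Next: June 2005 → 2005-06-19.
Next: July 2005 → 2005-07-19.
Next: August 2005 → 2005-08-19.
Next: September 2005 → 2005-09-19.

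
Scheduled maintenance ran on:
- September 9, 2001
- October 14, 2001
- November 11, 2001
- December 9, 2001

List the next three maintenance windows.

January 13, 2002; February 10, 2002; March 10, 2002

Gaps: 35, 28, 28 days — a mix of 28 and 35. Every date is a Sunday.
Each is the 2nd Sunday of its month.
2nd Sunday of January 2002: January 13, 2002.
February 2002 — 2nd Sunday is February 10, 2002.
March 2002 — 2nd Sunday is March 10, 2002.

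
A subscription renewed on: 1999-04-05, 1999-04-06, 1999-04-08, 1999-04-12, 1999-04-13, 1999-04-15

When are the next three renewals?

1999-04-19, 1999-04-20, 1999-04-22

The gap pattern 1, 2, 4, 1, 2 repeats every 3 events.
These are the Mondays, Tuesdays and Thursdays of each week.
Next Monday: 1999-04-19.
Next Tuesday: 1999-04-20.
The following Thursday is 1999-04-22.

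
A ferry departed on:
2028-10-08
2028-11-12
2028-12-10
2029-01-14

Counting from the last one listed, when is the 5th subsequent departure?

These are Sundays at 28- or 35-day spacing (35, 28, 35).
The pattern: 2nd Sunday of the month.
2nd Sunday of February 2029: 2029-02-11.
2nd Sunday of March 2029: 2029-03-11.
2nd Sunday of April 2029: 2029-04-08.
2nd Sunday of May 2029: 2029-05-13.
June 2029 — 2nd Sunday is 2029-06-10.

2029-06-10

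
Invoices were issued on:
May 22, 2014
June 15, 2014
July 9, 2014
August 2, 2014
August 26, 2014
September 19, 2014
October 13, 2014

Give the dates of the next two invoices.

The spacing is 24, 24, 24, 24, 24, 24 days — always 24 days.
October 13, 2014 + 24 days = November 6, 2014.
November 6, 2014 + 24 days = November 30, 2014.

November 6, 2014; November 30, 2014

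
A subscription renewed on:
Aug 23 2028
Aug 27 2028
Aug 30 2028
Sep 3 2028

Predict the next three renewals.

Sep 6 2028, Sep 10 2028, Sep 13 2028

Every event lands on a Wednesday or Sunday (gaps cycle 4, 3, 4).
So the schedule is: every Wednesday and Sunday.
Next Wednesday: Sep 6 2028.
The following Sunday is Sep 10 2028.
Next Wednesday: Sep 13 2028.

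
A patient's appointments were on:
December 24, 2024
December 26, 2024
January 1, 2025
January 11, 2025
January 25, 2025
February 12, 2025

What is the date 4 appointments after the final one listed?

The spacing grows by 4 each time: 2, 6, 10, 14, 18 days.
Next gap: 22 days. February 12, 2025 + 22 days = March 6, 2025.
Next gap: 26 days. March 6, 2025 + 26 days = April 1, 2025.
Next gap: 30 days. April 1, 2025 + 30 days = May 1, 2025.
Next gap: 34 days. May 1, 2025 + 34 days = June 4, 2025.

June 4, 2025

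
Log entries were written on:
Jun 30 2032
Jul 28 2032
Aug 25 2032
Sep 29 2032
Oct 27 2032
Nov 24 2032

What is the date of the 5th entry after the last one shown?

All Wednesdays; the gaps (28, 28, 35, 28, 28) vary with month length.
This is the last Wednesday of each month.
Last Wednesday of December 2032: Dec 29 2032.
Last Wednesday of January 2033: Jan 26 2033.
February 2033 ends with Wednesday Feb 23 2033.
March 2033 ends with Wednesday Mar 30 2033.
Last Wednesday of April 2033: Apr 27 2033.

Apr 27 2033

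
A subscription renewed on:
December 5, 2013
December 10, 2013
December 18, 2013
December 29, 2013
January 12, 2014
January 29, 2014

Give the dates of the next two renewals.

The spacing grows by 3 each time: 5, 8, 11, 14, 17 days.
Next gap: 20 days. January 29, 2014 + 20 days = February 18, 2014.
Next gap: 23 days. February 18, 2014 + 23 days = March 13, 2014.

February 18, 2014; March 13, 2014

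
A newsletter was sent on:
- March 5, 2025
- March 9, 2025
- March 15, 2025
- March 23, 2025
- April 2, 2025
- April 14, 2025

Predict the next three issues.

April 28, 2025; May 14, 2025; June 1, 2025

Intervals are 4, 6, 8, 10, 12 days — an arithmetic progression with common difference 2.
Next gap: 14 days. April 14, 2025 + 14 days = April 28, 2025.
Next gap: 16 days. April 28, 2025 + 16 days = May 14, 2025.
Next gap: 18 days. May 14, 2025 + 18 days = June 1, 2025.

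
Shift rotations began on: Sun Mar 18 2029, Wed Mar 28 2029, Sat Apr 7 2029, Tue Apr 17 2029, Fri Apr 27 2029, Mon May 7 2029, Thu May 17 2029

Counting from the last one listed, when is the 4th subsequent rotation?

Tue Jun 26 2029

The spacing is 10, 10, 10, 10, 10, 10 days — always 10 days.
Thu May 17 2029 + 10 days = Sun May 27 2029.
Sun May 27 2029 + 10 days = Wed Jun 6 2029.
Wed Jun 6 2029 + 10 days = Sat Jun 16 2029.
Sat Jun 16 2029 + 10 days = Tue Jun 26 2029.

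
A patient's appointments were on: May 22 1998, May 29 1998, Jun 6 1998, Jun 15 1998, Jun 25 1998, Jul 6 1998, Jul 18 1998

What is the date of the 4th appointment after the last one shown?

Intervals are 7, 8, 9, 10, 11, 12 days — an arithmetic progression with common difference 1.
Next gap: 13 days. Jul 18 1998 + 13 days = Jul 31 1998.
Next gap: 14 days. Jul 31 1998 + 14 days = Aug 14 1998.
Next gap: 15 days. Aug 14 1998 + 15 days = Aug 29 1998.
Next gap: 16 days. Aug 29 1998 + 16 days = Sep 14 1998.

Sep 14 1998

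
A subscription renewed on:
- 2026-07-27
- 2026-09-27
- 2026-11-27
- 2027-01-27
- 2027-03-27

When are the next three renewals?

Each date is the 27th; the gaps (62, 61, 61, 59) track the month lengths.
The rule is the 27th of every 2 months.
May 2027: 2027-05-27.
Next: July 2027 → 2027-07-27.
September 2027: 2027-09-27.

2027-05-27, 2027-07-27, 2027-09-27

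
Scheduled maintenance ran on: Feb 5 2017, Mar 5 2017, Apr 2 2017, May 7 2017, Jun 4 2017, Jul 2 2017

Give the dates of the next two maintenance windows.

These are Sundays at 28- or 35-day spacing (28, 28, 35, 28, 28).
The pattern: 1st Sunday of the month.
1st Sunday of August 2017: Aug 6 2017.
September 2017 — 1st Sunday is Sep 3 2017.

Aug 6 2017, Sep 3 2017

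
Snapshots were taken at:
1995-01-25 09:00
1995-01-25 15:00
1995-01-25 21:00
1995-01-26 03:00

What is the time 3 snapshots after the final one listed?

1995-01-26 21:00

Spacing: 6, 6, 6 h — constant 6 h.
1995-01-26 03:00 + 6 h = 1995-01-26 09:00.
1995-01-26 09:00 + 6 h = 1995-01-26 15:00.
1995-01-26 15:00 + 6 h = 1995-01-26 21:00.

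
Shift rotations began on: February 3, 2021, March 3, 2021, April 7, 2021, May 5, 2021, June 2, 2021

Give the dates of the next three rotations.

Gaps: 28, 35, 28, 28 days — a mix of 28 and 35. Every date is a Wednesday.
Each is the 1st Wednesday of its month.
July 2021 — 1st Wednesday is July 7, 2021.
August 2021 — 1st Wednesday is August 4, 2021.
September 2021 — 1st Wednesday is September 1, 2021.

July 7, 2021; August 4, 2021; September 1, 2021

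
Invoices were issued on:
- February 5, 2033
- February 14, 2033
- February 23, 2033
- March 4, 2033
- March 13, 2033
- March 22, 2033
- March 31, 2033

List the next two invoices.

April 9, 2033; April 18, 2033

Every event comes 9 days after the last (9, 9, 9, 9, 9, 9).
March 31, 2033 + 9 days = April 9, 2033.
April 9, 2033 + 9 days = April 18, 2033.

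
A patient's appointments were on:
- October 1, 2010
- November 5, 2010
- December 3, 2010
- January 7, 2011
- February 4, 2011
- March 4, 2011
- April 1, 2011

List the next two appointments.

May 6, 2011; June 3, 2011

These are Fridays at 28- or 35-day spacing (35, 28, 35, 28, 28, 28).
The pattern: 1st Friday of the month.
1st Friday of May 2011: May 6, 2011.
June 2011 — 1st Friday is June 3, 2011.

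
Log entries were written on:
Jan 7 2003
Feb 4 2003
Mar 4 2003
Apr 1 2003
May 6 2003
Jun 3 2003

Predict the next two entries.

All dates are Tuesdays, 28, 28, 28, 35, 28 days apart.
Specifically, the 1st Tuesday of each month.
July 2003 — 1st Tuesday is Jul 1 2003.
1st Tuesday of August 2003: Aug 5 2003.

Jul 1 2003, Aug 5 2003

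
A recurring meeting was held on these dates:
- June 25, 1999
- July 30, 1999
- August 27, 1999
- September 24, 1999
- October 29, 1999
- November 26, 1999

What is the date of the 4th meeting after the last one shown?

All Fridays; the gaps (35, 28, 28, 35, 28) vary with month length.
This is the last Friday of each month.
December 1999 ends with Friday December 31, 1999.
January 2000 ends with Friday January 28, 2000.
February 2000 ends with Friday February 25, 2000.
Last Friday of March 2000: March 31, 2000.

March 31, 2000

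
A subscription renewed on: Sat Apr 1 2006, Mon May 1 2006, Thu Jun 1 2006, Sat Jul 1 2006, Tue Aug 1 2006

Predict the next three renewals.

Each date is the 1st; the gaps (30, 31, 30, 31) track the month lengths.
The rule is the 1st of each month.
September 2006: Fri Sep 1 2006.
October 2006: Sun Oct 1 2006.
Next: November 2006 → Wed Nov 1 2006.

Fri Sep 1 2006, Sun Oct 1 2006, Wed Nov 1 2006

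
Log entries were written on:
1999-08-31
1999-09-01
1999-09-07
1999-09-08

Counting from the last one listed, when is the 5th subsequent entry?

Gaps: 1, 6, 1 days — not constant, but cyclic with period 2.
The events fall on every Tuesday and Wednesday.
Next Tuesday: 1999-09-14.
Next Wednesday: 1999-09-15.
Next Tuesday: 1999-09-21.
The following Wednesday is 1999-09-22.
The following Tuesday is 1999-09-28.

1999-09-28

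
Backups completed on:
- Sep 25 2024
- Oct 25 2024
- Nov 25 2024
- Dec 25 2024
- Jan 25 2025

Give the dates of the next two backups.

Feb 25 2025, Mar 25 2025

The day-of-month is always 25 (30, 31, 30, 31 days between events).
So this recurs on the 25th of each month.
February 2025: Feb 25 2025.
March 2025: Mar 25 2025.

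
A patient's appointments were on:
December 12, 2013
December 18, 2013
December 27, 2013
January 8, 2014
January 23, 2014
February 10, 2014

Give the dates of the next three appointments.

March 3, 2014; March 27, 2014; April 23, 2014

Gaps: 6, 9, 12, 15, 18 days — each gap is 3 larger than the previous one.
Next gap: 21 days. February 10, 2014 + 21 days = March 3, 2014.
Next gap: 24 days. March 3, 2014 + 24 days = March 27, 2014.
Next gap: 27 days. March 27, 2014 + 27 days = April 23, 2014.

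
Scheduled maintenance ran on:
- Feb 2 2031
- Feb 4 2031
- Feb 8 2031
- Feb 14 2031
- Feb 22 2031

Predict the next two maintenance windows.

Mar 4 2031, Mar 16 2031

Intervals are 2, 4, 6, 8 days — an arithmetic progression with common difference 2.
Next gap: 10 days. Feb 22 2031 + 10 days = Mar 4 2031.
Next gap: 12 days. Mar 4 2031 + 12 days = Mar 16 2031.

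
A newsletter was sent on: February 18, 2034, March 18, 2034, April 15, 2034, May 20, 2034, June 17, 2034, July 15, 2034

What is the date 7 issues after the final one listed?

All dates are Saturdays, 28, 28, 35, 28, 28 days apart.
Specifically, the 3rd Saturday of each month.
August 2034 — 3rd Saturday is August 19, 2034.
September 2034 — 3rd Saturday is September 16, 2034.
October 2034 — 3rd Saturday is October 21, 2034.
November 2034 — 3rd Saturday is November 18, 2034.
December 2034 — 3rd Saturday is December 16, 2034.
January 2035 — 3rd Saturday is January 20, 2035.
3rd Saturday of February 2035: February 17, 2035.

February 17, 2035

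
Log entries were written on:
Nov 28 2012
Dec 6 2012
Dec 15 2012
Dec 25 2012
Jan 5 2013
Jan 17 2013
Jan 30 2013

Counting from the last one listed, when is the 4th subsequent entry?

Intervals are 8, 9, 10, 11, 12, 13 days — an arithmetic progression with common difference 1.
Next gap: 14 days. Jan 30 2013 + 14 days = Feb 13 2013.
Next gap: 15 days. Feb 13 2013 + 15 days = Feb 28 2013.
Next gap: 16 days. Feb 28 2013 + 16 days = Mar 16 2013.
Next gap: 17 days. Mar 16 2013 + 17 days = Apr 2 2013.

Apr 2 2013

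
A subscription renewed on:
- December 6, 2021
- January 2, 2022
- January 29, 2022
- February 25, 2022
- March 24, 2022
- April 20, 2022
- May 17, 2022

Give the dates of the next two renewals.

The spacing is 27, 27, 27, 27, 27, 27 days — always 27 days.
May 17, 2022 + 27 days = June 13, 2022.
June 13, 2022 + 27 days = July 10, 2022.

June 13, 2022; July 10, 2022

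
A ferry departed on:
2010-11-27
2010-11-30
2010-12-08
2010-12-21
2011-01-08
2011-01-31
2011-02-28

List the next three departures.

2011-04-02, 2011-05-10, 2011-06-22

Gaps: 3, 8, 13, 18, 23, 28 days — each gap is 5 larger than the previous one.
Next gap: 33 days. 2011-02-28 + 33 days = 2011-04-02.
Next gap: 38 days. 2011-04-02 + 38 days = 2011-05-10.
Next gap: 43 days. 2011-05-10 + 43 days = 2011-06-22.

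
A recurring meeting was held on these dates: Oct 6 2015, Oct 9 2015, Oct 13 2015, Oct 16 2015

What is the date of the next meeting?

Oct 20 2015

Gaps: 3, 4, 3 days — not constant, but cyclic with period 2.
The events fall on every Tuesday and Friday.
Next Tuesday: Oct 20 2015.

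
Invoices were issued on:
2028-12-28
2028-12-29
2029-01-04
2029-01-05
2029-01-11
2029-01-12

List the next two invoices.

The gap pattern 1, 6, 1, 6, 1 repeats every 2 events.
These are the Thursdays and Fridays of each week.
Next Thursday: 2029-01-18.
Next Friday: 2029-01-19.

2029-01-18, 2029-01-19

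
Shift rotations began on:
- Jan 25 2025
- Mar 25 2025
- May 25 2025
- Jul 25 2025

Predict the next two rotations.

Gaps: 59, 61, 61 days — not constant. Every event is on the 25th of the month.
Pattern: the 25th of every 2 months.
September 2025: Sep 25 2025.
Next: November 2025 → Nov 25 2025.

Sep 25 2025, Nov 25 2025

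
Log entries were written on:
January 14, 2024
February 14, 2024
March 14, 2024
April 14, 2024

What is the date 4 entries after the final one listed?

The day-of-month is always 14 (31, 29, 31 days between events).
So this recurs on the 14th of each month.
Next: May 2024 → May 14, 2024.
Next: June 2024 → June 14, 2024.
Next: July 2024 → July 14, 2024.
Next: August 2024 → August 14, 2024.

August 14, 2024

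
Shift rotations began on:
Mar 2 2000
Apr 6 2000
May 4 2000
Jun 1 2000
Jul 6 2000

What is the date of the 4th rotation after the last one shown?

These are Thursdays at 28- or 35-day spacing (35, 28, 28, 35).
The pattern: 1st Thursday of the month.
August 2000 — 1st Thursday is Aug 3 2000.
September 2000 — 1st Thursday is Sep 7 2000.
1st Thursday of October 2000: Oct 5 2000.
1st Thursday of November 2000: Nov 2 2000.

Nov 2 2000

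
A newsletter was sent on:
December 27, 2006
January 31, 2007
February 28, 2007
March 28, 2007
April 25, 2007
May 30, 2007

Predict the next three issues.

June 27, 2007; July 25, 2007; August 29, 2007

These are Wednesdays with 35, 28, 28, 28, 35-day gaps.
Each is the final Wednesday of its month — January 31, 2007 is past the 28th, so '4th Wednesday' doesn't fit.
June 2007 ends with Wednesday June 27, 2007.
Last Wednesday of July 2007: July 25, 2007.
Last Wednesday of August 2007: August 29, 2007.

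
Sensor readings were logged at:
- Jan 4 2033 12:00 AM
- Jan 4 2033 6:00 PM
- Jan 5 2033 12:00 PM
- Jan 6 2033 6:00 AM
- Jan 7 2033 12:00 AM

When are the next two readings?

The interval is a steady 18 hours (18, 18, 18, 18).
Jan 7 2033 12:00 AM + 18 h = Jan 7 2033 6:00 PM.
Jan 7 2033 6:00 PM + 18 h = Jan 8 2033 12:00 PM.

Jan 7 2033 6:00 PM, Jan 8 2033 12:00 PM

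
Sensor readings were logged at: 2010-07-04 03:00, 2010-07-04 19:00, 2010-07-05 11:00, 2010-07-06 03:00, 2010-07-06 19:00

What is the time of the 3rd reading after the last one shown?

The interval is a steady 16 hours (16, 16, 16, 16).
2010-07-06 19:00 + 16 h = 2010-07-07 11:00.
2010-07-07 11:00 + 16 h = 2010-07-08 03:00.
2010-07-08 03:00 + 16 h = 2010-07-08 19:00.

2010-07-08 19:00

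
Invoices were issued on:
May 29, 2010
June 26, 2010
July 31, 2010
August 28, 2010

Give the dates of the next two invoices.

September 25, 2010; October 30, 2010

All Saturdays; the gaps (28, 35, 28) vary with month length.
This is the last Saturday of each month.
Last Saturday of September 2010: September 25, 2010.
Last Saturday of October 2010: October 30, 2010.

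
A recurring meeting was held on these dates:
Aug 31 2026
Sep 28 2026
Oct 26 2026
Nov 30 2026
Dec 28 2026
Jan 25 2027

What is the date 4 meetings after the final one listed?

May 31 2027

All Mondays; the gaps (28, 28, 35, 28, 28) vary with month length.
This is the last Monday of each month.
Last Monday of February 2027: Feb 22 2027.
Last Monday of March 2027: Mar 29 2027.
April 2027 ends with Monday Apr 26 2027.
May 2027 ends with Monday May 31 2027.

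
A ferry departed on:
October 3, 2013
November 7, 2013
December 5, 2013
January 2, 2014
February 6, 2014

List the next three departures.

All dates are Thursdays, 35, 28, 28, 35 days apart.
Specifically, the 1st Thursday of each month.
March 2014 — 1st Thursday is March 6, 2014.
April 2014 — 1st Thursday is April 3, 2014.
1st Thursday of May 2014: May 1, 2014.

March 6, 2014; April 3, 2014; May 1, 2014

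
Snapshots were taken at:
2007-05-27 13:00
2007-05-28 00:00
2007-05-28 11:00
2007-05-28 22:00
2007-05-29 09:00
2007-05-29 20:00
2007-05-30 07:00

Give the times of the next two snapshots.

2007-05-30 18:00, 2007-05-31 05:00

Gaps: 11, 11, 11, 11, 11, 11 hours — each event is 11 hours after the previous one.
2007-05-30 07:00 + 11 h = 2007-05-30 18:00.
2007-05-30 18:00 + 11 h = 2007-05-31 05:00.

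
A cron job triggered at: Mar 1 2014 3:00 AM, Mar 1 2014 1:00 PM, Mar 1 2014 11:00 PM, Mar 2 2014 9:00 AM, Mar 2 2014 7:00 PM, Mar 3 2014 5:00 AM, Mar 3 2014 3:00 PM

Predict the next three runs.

Mar 4 2014 1:00 AM, Mar 4 2014 11:00 AM, Mar 4 2014 9:00 PM

Spacing: 10, 10, 10, 10, 10, 10 h — constant 10 h.
Mar 3 2014 3:00 PM + 10 h = Mar 4 2014 1:00 AM.
Mar 4 2014 1:00 AM + 10 h = Mar 4 2014 11:00 AM.
Mar 4 2014 11:00 AM + 10 h = Mar 4 2014 9:00 PM.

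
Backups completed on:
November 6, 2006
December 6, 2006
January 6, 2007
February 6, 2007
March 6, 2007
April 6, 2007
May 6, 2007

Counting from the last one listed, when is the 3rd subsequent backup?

August 6, 2007

Gaps: 30, 31, 31, 28, 31, 30 days — not constant. Every event is on the 6th of the month.
Pattern: the 6th of each month.
June 2007: June 6, 2007.
Next: July 2007 → July 6, 2007.
Next: August 2007 → August 6, 2007.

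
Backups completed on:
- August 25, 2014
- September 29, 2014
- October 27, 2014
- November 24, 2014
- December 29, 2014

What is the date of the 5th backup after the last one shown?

May 25, 2015

Every date is a Monday; gaps 35, 28, 28, 35 days.
Each is the last Monday of its month (at least one falls on the 29th or later, ruling out '4th Monday').
January 2015 ends with Monday January 26, 2015.
February 2015 ends with Monday February 23, 2015.
March 2015 ends with Monday March 30, 2015.
Last Monday of April 2015: April 27, 2015.
May 2015 ends with Monday May 25, 2015.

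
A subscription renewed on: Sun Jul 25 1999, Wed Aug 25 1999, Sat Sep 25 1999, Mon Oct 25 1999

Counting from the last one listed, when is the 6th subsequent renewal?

The day-of-month is always 25 (31, 31, 30 days between events).
So this recurs on the 25th of each month.
November 1999: Thu Nov 25 1999.
Next: December 1999 → Sat Dec 25 1999.
Next: January 2000 → Tue Jan 25 2000.
Next: February 2000 → Fri Feb 25 2000.
Next: March 2000 → Sat Mar 25 2000.
Next: April 2000 → Tue Apr 25 2000.

Tue Apr 25 2000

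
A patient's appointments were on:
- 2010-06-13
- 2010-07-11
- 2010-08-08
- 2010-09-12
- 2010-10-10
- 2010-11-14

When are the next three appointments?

Gaps: 28, 28, 35, 28, 35 days — a mix of 28 and 35. Every date is a Sunday.
Each is the 2nd Sunday of its month.
2nd Sunday of December 2010: 2010-12-12.
2nd Sunday of January 2011: 2011-01-09.
February 2011 — 2nd Sunday is 2011-02-13.

2010-12-12, 2011-01-09, 2011-02-13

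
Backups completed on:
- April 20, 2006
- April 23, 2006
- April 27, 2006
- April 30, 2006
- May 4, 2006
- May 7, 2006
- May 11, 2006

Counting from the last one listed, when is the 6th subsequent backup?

June 1, 2006

Every event lands on a Thursday or Sunday (gaps cycle 3, 4, 3, 4, 3, 4).
So the schedule is: every Thursday and Sunday.
The following Sunday is May 14, 2006.
Next Thursday: May 18, 2006.
Next Sunday: May 21, 2006.
The following Thursday is May 25, 2006.
Next Sunday: May 28, 2006.
The following Thursday is June 1, 2006.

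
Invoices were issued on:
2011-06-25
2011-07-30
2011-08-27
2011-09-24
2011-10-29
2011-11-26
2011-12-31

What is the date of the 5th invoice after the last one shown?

2012-05-26

Every date is a Saturday; gaps 35, 28, 28, 35, 28, 35 days.
Each is the last Saturday of its month (at least one falls on the 29th or later, ruling out '4th Saturday').
Last Saturday of January 2012: 2012-01-28.
Last Saturday of February 2012: 2012-02-25.
March 2012 ends with Saturday 2012-03-31.
April 2012 ends with Saturday 2012-04-28.
May 2012 ends with Saturday 2012-05-26.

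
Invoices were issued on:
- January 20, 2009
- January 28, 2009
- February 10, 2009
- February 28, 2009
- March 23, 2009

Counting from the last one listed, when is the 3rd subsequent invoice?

June 30, 2009

Intervals are 8, 13, 18, 23 days — an arithmetic progression with common difference 5.
Next gap: 28 days. March 23, 2009 + 28 days = April 20, 2009.
Next gap: 33 days. April 20, 2009 + 33 days = May 23, 2009.
Next gap: 38 days. May 23, 2009 + 38 days = June 30, 2009.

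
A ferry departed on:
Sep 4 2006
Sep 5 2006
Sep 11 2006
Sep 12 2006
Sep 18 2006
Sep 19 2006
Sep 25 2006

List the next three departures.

Every event lands on a Monday or Tuesday (gaps cycle 1, 6, 1, 6, 1, 6).
So the schedule is: every Monday and Tuesday.
The following Tuesday is Sep 26 2006.
Next Monday: Oct 2 2006.
Next Tuesday: Oct 3 2006.

Sep 26 2006, Oct 2 2006, Oct 3 2006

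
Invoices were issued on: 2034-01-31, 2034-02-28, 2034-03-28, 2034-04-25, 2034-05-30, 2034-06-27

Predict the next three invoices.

2034-07-25, 2034-08-29, 2034-09-26

All Tuesdays; the gaps (28, 28, 28, 35, 28) vary with month length.
This is the last Tuesday of each month.
Last Tuesday of July 2034: 2034-07-25.
Last Tuesday of August 2034: 2034-08-29.
Last Tuesday of September 2034: 2034-09-26.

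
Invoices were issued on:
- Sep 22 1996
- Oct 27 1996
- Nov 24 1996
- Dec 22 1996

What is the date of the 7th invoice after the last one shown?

Jul 27 1997

Gaps: 35, 28, 28 days — a mix of 28 and 35. Every date is a Sunday.
Each is the 4th Sunday of its month.
January 1997 — 4th Sunday is Jan 26 1997.
February 1997 — 4th Sunday is Feb 23 1997.
4th Sunday of March 1997: Mar 23 1997.
April 1997 — 4th Sunday is Apr 27 1997.
4th Sunday of May 1997: May 25 1997.
4th Sunday of June 1997: Jun 22 1997.
July 1997 — 4th Sunday is Jul 27 1997.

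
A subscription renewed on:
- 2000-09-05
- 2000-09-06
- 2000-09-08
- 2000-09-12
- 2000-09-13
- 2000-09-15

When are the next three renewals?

2000-09-19, 2000-09-20, 2000-09-22

The gap pattern 1, 2, 4, 1, 2 repeats every 3 events.
These are the Tuesdays, Wednesdays and Fridays of each week.
The following Tuesday is 2000-09-19.
The following Wednesday is 2000-09-20.
The following Friday is 2000-09-22.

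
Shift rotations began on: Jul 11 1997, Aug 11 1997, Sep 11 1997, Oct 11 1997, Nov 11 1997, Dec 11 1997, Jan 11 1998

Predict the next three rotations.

Gaps: 31, 31, 30, 31, 30, 31 days — not constant. Every event is on the 11th of the month.
Pattern: the 11th of each month.
February 1998: Feb 11 1998.
March 1998: Mar 11 1998.
Next: April 1998 → Apr 11 1998.

Feb 11 1998, Mar 11 1998, Apr 11 1998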